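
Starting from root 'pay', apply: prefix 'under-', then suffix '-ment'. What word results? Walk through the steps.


Step 1: Add prefix 'under-' to 'pay' = 'underpay'
Step 2: Add suffix '-ment' to 'underpay' = 'underpayment'

underpayment


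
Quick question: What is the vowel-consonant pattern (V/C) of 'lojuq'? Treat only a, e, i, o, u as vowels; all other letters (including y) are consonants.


Letter mapping: l = C, o = V, j = C, u = V, q = C.

CVCVC


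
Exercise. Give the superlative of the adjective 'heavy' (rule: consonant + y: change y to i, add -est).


Apply superlative formation (consonant + y: change y to i, add -est): 'heavy' -> 'heaviest'.

heaviest


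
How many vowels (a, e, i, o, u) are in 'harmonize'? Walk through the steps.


Vowels in 'harmonize': a, o, i, e = 4 vowels.

4


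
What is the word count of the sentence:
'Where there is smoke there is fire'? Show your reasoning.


Split into words: Where | there | is | smoke | there | is | fire = 7 words.

7


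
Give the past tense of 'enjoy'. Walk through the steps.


Apply rule: Add -ed. 'enjoy' becomes 'enjoyed'.

enjoyed


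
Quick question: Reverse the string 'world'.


Reverse 'world' character by character: 'dlrow'.

dlrow


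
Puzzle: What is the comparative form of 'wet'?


Apply comparative formation (double final consonant, add -er): 'wet' -> 'wetter'.

wetter


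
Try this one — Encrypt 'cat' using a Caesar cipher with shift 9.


Shift each letter by 9: c -> l, a -> j, t -> c. Result: 'ljc'.

ljc


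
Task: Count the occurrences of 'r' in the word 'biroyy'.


Letter 'r' in 'biroyy': found at position(s) 3 = 1 occurrence(s).

1


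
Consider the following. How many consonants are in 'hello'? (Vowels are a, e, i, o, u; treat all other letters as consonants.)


Consonants in 'hello': h, l, l = 3 consonants.

3


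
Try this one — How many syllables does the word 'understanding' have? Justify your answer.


Break 'understanding' into syllables: un-der-stand-ing -> un | der | stand | ing = 4 syllables

4 syllables


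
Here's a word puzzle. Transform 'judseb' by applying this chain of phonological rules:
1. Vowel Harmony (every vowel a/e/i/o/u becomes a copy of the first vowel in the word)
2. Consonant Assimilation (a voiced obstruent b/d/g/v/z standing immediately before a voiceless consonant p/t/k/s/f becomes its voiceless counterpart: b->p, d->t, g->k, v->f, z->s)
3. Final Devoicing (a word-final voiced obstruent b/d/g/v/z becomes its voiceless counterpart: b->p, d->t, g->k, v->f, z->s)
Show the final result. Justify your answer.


Starting form: 'judseb'
Rule 1: Vowel Harmony: all vowels become 'u' (matching first vowel). 'judseb' -> 'judsub'
Rule 2: Consonant Assimilation: voiced obstruent before voiceless consonant becomes voiceless ('ds' -> 'ts'). 'judsub' -> 'jutsub'
Rule 3: Final Devoicing: word-final voiced obstruent 'b' becomes voiceless 'p'. 'jutsub' -> 'jutsup'
Final form: 'jutsup'

jutsup


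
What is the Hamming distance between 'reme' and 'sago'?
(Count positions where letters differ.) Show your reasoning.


Alignment:
Position 1: 'r' vs 's' = DIFFER
Position 2: 'e' vs 'a' = DIFFER
Position 3: 'm' vs 'g' = DIFFER
Position 4: 'e' vs 'o' = DIFFER
Total differences: 4

4


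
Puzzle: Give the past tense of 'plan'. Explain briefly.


Apply rule: Double final consonant and add -ed. 'plan' becomes 'planned'.

planned


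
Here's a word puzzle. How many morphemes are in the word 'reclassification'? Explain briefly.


Decomposition: re- (prefix) + class (root) + -ify (suffix) + -ation (suffix) = 4 morpheme(s)

4 morphemes


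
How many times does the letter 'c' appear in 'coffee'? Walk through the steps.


Letter 'c' in 'coffee': found at position(s) 1 = 1 occurrence(s).

1


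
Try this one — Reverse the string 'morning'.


Reverse 'morning' character by character: 'gninrom'.

gninrom


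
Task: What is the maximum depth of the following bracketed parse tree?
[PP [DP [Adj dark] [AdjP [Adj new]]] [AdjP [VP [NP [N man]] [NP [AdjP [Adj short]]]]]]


Count bracket nesting levels:
'[' at pos 0: depth = 1
'[' at pos 4: depth = 2
'[' at pos 8: depth = 3
'[' at pos 19: depth = 3
'[' at pos 25: depth = 4
'[' at pos 37: depth = 2
'[' at pos 43: depth = 3
'[' at pos 47: depth = 4
'[' at pos 51: depth = 5
'[' at pos 60: depth = 4
'[' at pos 64: depth = 5
'[' at pos 70: depth = 6
Maximum depth reached: 6

6


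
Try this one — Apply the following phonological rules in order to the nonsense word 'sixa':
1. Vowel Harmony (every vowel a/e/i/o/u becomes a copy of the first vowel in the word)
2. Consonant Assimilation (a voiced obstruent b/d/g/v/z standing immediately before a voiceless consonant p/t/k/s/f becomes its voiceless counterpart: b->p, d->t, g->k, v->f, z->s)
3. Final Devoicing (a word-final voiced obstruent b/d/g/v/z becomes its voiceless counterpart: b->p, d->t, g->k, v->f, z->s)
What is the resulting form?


Starting form: 'sixa'
Rule 1: Vowel Harmony: all vowels become 'i' (matching first vowel). 'sixa' -> 'sixi'
Rule 2: Consonant Assimilation: no voiced obstruent (b/d/g/v/z) stands immediately before a voiceless consonant (p/t/k/s/f). No change.
Rule 3: Final Devoicing: the word ends in the vowel 'i', not a consonant. No change.
Final form: 'sixi'

sixi


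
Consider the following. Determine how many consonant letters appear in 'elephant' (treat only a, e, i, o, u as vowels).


Consonants in 'elephant': l, p, h, n, t = 5 consonants.

5


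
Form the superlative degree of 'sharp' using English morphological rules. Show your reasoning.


Apply superlative formation (add -est): 'sharp' -> 'sharpest'.

sharpest


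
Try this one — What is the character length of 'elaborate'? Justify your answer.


Spell out 'elaborate' and number each letter: e(1), l(2), a(3), b(4), o(5), r(6), a(7), t(8), e(9). Total: 9 letters.

9


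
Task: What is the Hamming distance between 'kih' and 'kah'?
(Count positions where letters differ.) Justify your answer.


Alignment:
Position 1: 'k' vs 'k' = match
Position 2: 'i' vs 'a' = DIFFER
Position 3: 'h' vs 'h' = match
Total differences: 1

1


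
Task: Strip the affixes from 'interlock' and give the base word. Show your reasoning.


Remove prefix 'inter' from 'interlock' to get root 'lock'.

lock


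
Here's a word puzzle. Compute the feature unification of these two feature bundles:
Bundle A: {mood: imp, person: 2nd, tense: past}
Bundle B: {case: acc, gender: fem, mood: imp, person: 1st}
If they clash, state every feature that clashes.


Compare features:
case: A=_ vs B=acc -> unified: acc
gender: A=_ vs B=fem -> unified: fem
mood: A=imp vs B=imp -> unified: imp
person: A=2nd vs B=1st -> CLASH
tense: A=past vs B=_ -> unified: past
Clash detected on feature 'person' (2nd vs 1st); unification fails.

CLASH on 'person' (2nd vs 1st)


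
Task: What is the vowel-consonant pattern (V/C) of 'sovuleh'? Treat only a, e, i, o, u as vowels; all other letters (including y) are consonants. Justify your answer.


Letter mapping: s = C, o = V, v = C, u = V, l = C, e = V, h = C.

CVCVCVC


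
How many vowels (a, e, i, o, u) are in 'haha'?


Vowels in 'haha': a, a = 2 vowels.

2


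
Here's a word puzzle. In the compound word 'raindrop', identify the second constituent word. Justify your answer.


Split 'raindrop' into 'rain' + 'drop'. The second part is 'drop'.

drop


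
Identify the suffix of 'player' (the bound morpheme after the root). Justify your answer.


The word 'player' = 'play' (root) + '-er' (suffix). The suffix is '-er'.

er


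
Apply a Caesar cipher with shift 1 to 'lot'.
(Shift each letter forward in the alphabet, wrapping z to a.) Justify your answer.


Shift each letter by 1: l -> m, o -> p, t -> u. Result: 'mpu'.

mpu


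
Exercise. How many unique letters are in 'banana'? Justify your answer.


Unique letters in 'banana': {a, b, n} = 3 distinct letters.

3


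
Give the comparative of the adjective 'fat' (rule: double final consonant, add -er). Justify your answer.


Apply comparative formation (double final consonant, add -er): 'fat' -> 'fatter'.

fatter


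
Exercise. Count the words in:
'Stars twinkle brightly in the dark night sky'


Split into words: Stars | twinkle | brightly | in | the | dark | night | sky = 8 words.

8


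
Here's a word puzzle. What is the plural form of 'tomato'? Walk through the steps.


Apply rule: Add -es (consonant + o). 'tomato' becomes 'tomatoes'.

tomatoes


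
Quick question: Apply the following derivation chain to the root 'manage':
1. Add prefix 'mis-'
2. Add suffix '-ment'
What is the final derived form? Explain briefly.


Step 1: Add prefix 'mis-' to 'manage' = 'mismanage'
Step 2: Add suffix '-ment' to 'mismanage' = 'mismanagement'

mismanagement


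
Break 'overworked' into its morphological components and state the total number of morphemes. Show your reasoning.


Step 1: Identify prefix: 'over' (meaning: excessively)
Step 2: Identify root: 'work'
Step 3: Identify suffix(es): 'ed'
Decomposition: over- (prefix: excessively) + work (root) + -ed (suffix: past)
Total morphemes: 3

3 morphemes (over- (prefix: excessively) + work (root) + -ed (suffix: past))


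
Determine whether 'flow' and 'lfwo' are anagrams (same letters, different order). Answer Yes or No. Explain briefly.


Sorted letters of 'flow': 'flow'
Sorted letters of 'lfwo': 'flow'
They match.

Yes


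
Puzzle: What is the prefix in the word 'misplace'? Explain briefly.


The word 'misplace' = 'mis' (prefix) + 'place' (root). The prefix is 'mis'.

mis


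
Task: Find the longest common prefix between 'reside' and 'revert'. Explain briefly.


Compare from the start: 2 characters match: 're'. Mismatch at position 3: 's' vs 'v'.

re


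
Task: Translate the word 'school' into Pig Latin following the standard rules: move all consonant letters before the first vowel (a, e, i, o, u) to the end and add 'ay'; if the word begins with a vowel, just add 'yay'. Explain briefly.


'school': move consonant cluster 'sch' to end and add 'ay': 'oolschay'.

oolschay


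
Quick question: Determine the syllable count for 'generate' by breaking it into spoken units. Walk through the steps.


Break 'generate' into syllables: gen-er-ate -> gen | er | ate = 3 syllables

3 syllables


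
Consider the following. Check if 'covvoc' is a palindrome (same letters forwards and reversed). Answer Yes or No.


Forward: 'covvoc'
Reversed: 'covvoc'
They are identical.

Yes


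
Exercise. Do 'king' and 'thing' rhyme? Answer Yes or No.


Rime (stressed vowel + following sounds) of 'king': -ing = /ɪŋ/
Rime of 'thing': -ing = /ɪŋ/
/ɪŋ/ and /ɪŋ/ are the same ending sound, so the words rhyme.

Yes


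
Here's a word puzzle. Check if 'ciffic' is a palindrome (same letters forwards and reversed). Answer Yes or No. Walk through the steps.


Forward: 'ciffic'
Reversed: 'ciffic'
They are identical.

Yes


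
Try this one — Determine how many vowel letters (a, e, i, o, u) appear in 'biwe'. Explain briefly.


Vowels in 'biwe': i, e = 2 vowels.

2


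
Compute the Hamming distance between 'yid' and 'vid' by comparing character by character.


Alignment:
Position 1: 'y' vs 'v' = DIFFER
Position 2: 'i' vs 'i' = match
Position 3: 'd' vs 'd' = match
Total differences: 1

1


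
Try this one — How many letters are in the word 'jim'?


Spell out 'jim' and number each letter: j(1), i(2), m(3). Total: 3 letters.

3


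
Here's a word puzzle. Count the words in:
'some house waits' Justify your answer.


Split into words: some | house | waits = 3 words.

3


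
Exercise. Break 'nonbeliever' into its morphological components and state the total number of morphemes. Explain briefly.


Step 1: Identify prefix: 'non' (meaning: not)
Step 2: Identify root: 'believe'
Step 3: Identify suffix(es): 'er'
Decomposition: non- (prefix: not) + believe (root) + -er (suffix: one who)
Total morphemes: 3

3 morphemes (non- (prefix: not) + believe (root) + -er (suffix: one who))


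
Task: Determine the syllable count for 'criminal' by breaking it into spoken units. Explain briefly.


Break 'criminal' into syllables: crim-i-nal -> crim | i | nal = 3 syllables

3 syllables


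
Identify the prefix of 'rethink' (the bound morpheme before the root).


The word 'rethink' = 're' (prefix) + 'think' (root). The prefix is 're'.

re


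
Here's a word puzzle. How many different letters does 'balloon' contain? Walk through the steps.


Unique letters in 'balloon': {a, b, l, n, o} = 5 distinct letters.

5


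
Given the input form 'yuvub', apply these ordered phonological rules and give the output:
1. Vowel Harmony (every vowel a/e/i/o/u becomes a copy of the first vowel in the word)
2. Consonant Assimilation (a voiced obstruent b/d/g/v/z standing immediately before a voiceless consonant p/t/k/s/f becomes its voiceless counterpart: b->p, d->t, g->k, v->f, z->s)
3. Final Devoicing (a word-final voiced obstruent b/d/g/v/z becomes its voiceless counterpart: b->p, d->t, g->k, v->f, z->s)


Starting form: 'yuvub'
Rule 1: Vowel Harmony: all vowels already match. No change.
Rule 2: Consonant Assimilation: no voiced obstruent (b/d/g/v/z) stands immediately before a voiceless consonant (p/t/k/s/f). No change.
Rule 3: Final Devoicing: word-final voiced obstruent 'b' becomes voiceless 'p'. 'yuvub' -> 'yuvup'
Final form: 'yuvup'

yuvup


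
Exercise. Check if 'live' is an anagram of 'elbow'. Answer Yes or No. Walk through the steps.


Sorted letters of 'live': 'eilv'
Sorted letters of 'elbow': 'below'
They do not match.

No


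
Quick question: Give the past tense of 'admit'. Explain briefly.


Apply rule: Double final consonant and add -ed. 'admit' becomes 'admitted'.

admitted


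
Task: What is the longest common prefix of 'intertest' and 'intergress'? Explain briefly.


Compare from the start: 5 characters match: 'inter'. Mismatch at position 6: 't' vs 'g'.

inter


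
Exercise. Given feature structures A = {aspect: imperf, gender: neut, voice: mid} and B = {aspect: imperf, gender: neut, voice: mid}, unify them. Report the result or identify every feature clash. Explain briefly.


Compare features:
aspect: A=imperf vs B=imperf -> unified: imperf
gender: A=neut vs B=neut -> unified: neut
voice: A=mid vs B=mid -> unified: mid
No clashes found.

Unified: {aspect: imperf, gender: neut, voice: mid}


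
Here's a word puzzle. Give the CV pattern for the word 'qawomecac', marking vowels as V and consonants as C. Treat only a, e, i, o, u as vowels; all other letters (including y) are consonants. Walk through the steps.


Letter mapping: q = C, a = V, w = C, o = V, m = C, e = V, c = C, a = V, c = C.

CVCVCVCVC


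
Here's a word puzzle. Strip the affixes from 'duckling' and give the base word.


Remove suffix '-ling' from 'duckling' to get root 'duck'.

duck


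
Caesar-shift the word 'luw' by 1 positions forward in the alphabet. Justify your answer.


Shift each letter by 1: l -> m, u -> v, w -> x. Result: 'mvx'.

mvx


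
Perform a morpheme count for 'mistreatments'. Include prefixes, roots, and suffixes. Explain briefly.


Decomposition: mis- (prefix) + treat (root) + -ment (suffix) + -s (plural) = 4 morpheme(s)

4 morphemes


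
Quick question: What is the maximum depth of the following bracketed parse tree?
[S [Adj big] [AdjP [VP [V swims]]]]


Count bracket nesting levels:
'[' at pos 0: depth = 1
'[' at pos 3: depth = 2
'[' at pos 13: depth = 2
'[' at pos 19: depth = 3
'[' at pos 23: depth = 4
Maximum depth reached: 4

4


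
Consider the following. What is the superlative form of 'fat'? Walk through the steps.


Apply superlative formation (double final consonant, add -est): 'fat' -> 'fattest'.

fattest


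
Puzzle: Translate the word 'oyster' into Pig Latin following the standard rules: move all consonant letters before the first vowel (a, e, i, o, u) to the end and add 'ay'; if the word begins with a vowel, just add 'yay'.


'oyster' starts with a vowel, so add 'yay': 'oysteryay'.

oysteryay


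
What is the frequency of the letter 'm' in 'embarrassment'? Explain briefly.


Letter 'm' in 'embarrassment': found at position(s) 2, 10 = 2 occurrence(s).

2


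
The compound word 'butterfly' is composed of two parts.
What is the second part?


Split 'butterfly' into 'butter' + 'fly'. The second part is 'fly'.

fly


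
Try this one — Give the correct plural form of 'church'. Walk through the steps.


Apply rule: Add -es (sibilant/fricative ending). 'church' becomes 'churches'.

churches


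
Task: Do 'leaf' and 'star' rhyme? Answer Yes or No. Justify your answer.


Rime (stressed vowel + following sounds) of 'leaf': -eaf = /iːf/
Rime of 'star': -ar = /ɑːr/
/iːf/ and /ɑːr/ are different ending sounds, so the words do not rhyme.

No


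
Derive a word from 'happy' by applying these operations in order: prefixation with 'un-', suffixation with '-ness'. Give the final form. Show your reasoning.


Step 1: Add prefix 'un-' to 'happy' = 'unhappy'
Step 2: Add suffix '-ness' to 'unhappy' = 'unhappiness'

unhappiness


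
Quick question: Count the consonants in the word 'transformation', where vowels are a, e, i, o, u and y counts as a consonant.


Consonants in 'transformation': t, r, n, s, f, r, m, t, n = 9 consonants.

9


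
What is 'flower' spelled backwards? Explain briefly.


Reverse 'flower' character by character: 'rewolf'.

rewolf


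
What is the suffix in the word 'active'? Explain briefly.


The word 'active' = 'act' (root) + '-ive' (suffix). The suffix is '-ive'.

ive


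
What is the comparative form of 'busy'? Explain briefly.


Apply comparative formation (consonant + y: change y to i, add -er): 'busy' -> 'busier'.

busier


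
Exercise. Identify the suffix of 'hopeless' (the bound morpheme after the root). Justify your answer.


The word 'hopeless' = 'hope' (root) + '-less' (suffix). The suffix is '-less'.

less


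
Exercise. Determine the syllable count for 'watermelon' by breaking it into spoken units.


Break 'watermelon' into syllables: wa-ter-mel-on -> wa | ter | mel | on = 4 syllables

4 syllables


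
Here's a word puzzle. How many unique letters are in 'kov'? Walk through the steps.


Unique letters in 'kov': {k, o, v} = 3 distinct letters.

3


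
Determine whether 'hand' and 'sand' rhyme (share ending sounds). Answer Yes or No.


Rime (stressed vowel + following sounds) of 'hand': -and = /ænd/
Rime of 'sand': -and = /ænd/
/ænd/ and /ænd/ are the same ending sound, so the words rhyme.

Yes


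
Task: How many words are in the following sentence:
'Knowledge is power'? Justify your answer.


Split into words: Knowledge | is | power = 3 words.

3


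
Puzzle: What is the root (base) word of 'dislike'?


Remove prefix 'dis' from 'dislike' to get root 'like'.

like


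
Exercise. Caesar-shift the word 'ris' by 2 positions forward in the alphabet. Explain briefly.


Shift each letter by 2: r -> t, i -> k, s -> u. Result: 'tku'.

tku


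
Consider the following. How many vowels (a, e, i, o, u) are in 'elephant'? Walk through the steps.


Vowels in 'elephant': e, e, a = 3 vowels.

3


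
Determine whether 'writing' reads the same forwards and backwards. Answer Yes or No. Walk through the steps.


Forward: 'writing'
Reversed: 'gnitirw'
They differ.

No


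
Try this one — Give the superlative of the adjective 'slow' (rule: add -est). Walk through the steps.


Apply superlative formation (add -est): 'slow' -> 'slowest'.

slowest


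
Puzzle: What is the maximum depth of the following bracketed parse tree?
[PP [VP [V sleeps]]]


Count bracket nesting levels:
'[' at pos 0: depth = 1
'[' at pos 4: depth = 2
'[' at pos 8: depth = 3
Maximum depth reached: 3

3


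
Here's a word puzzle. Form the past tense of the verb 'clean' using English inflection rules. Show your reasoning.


Apply rule: Add -ed. 'clean' becomes 'cleaned'.

cleaned


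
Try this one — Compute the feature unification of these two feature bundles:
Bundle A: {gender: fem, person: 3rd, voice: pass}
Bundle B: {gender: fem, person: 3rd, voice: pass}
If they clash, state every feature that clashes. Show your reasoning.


Compare features:
gender: A=fem vs B=fem -> unified: fem
person: A=3rd vs B=3rd -> unified: 3rd
voice: A=pass vs B=pass -> unified: pass
No clashes found.

Unified: {gender: fem, person: 3rd, voice: pass}


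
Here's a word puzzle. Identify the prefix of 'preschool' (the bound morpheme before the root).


The word 'preschool' = 'pre' (prefix) + 'school' (root). The prefix is 'pre'.

pre


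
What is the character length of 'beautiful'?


Spell out 'beautiful' and number each letter: b(1), e(2), a(3), u(4), t(5), i(6), f(7), u(8), l(9). Total: 9 letters.

9


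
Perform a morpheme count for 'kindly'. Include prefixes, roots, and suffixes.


Decomposition: kind (root) + -ly (suffix) = 2 morpheme(s)

2 morphemes


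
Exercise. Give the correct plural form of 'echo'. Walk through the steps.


Apply rule: Add -es (consonant + o). 'echo' becomes 'echoes'.

echoes


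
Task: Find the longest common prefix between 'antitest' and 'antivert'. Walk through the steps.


Compare from the start: 4 characters match: 'anti'. Mismatch at position 5: 't' vs 'v'.

anti


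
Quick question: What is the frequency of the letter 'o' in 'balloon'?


Letter 'o' in 'balloon': found at position(s) 5, 6 = 2 occurrence(s).

2


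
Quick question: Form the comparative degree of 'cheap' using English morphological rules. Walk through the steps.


Apply comparative formation (add -er): 'cheap' -> 'cheaper'.

cheaper


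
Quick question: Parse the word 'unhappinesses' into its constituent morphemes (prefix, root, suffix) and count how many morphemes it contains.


Step 1: Identify prefix: 'un' (meaning: not/reverse)
Step 2: Identify root: 'happy'
Step 3: Identify suffix(es): 'ness, es'
Decomposition: un- (prefix: not/reverse) + happy (root) + -ness (suffix: state of) + -es (plural)
Total morphemes: 4

4 morphemes (un- (prefix: not/reverse) + happy (root) + -ness (suffix: state of) + -es (plural))


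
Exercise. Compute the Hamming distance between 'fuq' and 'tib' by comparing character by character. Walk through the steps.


Alignment:
Position 1: 'f' vs 't' = DIFFER
Position 2: 'u' vs 'i' = DIFFER
Position 3: 'q' vs 'b' = DIFFER
Total differences: 3

3


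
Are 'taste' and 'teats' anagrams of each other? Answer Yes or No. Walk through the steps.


Sorted letters of 'taste': 'aestt'
Sorted letters of 'teats': 'aestt'
They match.

Yes


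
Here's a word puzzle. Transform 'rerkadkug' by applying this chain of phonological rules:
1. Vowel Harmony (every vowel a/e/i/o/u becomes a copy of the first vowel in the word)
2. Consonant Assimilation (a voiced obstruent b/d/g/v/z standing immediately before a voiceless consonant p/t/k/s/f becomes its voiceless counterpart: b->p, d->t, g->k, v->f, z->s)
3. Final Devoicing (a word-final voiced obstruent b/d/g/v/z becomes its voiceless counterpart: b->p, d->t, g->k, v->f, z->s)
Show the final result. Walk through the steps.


Starting form: 'rerkadkug'
Rule 1: Vowel Harmony: all vowels become 'e' (matching first vowel). 'rerkadkug' -> 'rerkedkeg'
Rule 2: Consonant Assimilation: voiced obstruent before voiceless consonant becomes voiceless ('dk' -> 'tk'). 'rerkedkeg' -> 'rerketkeg'
Rule 3: Final Devoicing: word-final voiced obstruent 'g' becomes voiceless 'k'. 'rerketkeg' -> 'rerketkek'
Final form: 'rerketkek'

rerketkek


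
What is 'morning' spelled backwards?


Reverse 'morning' character by character: 'gninrom'.

gninrom


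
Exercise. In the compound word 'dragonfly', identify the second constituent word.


Split 'dragonfly' into 'dragon' + 'fly'. The second part is 'fly'.

fly


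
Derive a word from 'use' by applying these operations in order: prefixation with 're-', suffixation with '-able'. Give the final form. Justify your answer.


Step 1: Add prefix 're-' to 'use' = 'reuse'
Step 2: Add suffix '-able' to 'reuse' = 'reusable'

reusable


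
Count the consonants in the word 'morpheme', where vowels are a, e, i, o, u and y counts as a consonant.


Consonants in 'morpheme': m, r, p, h, m = 5 consonants.

5


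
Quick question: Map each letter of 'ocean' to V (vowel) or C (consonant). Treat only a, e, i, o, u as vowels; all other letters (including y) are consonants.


Letter mapping: o = V, c = C, e = V, a = V, n = C.

VCVVC


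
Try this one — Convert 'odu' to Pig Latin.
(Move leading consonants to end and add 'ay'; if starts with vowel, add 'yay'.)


'odu' starts with a vowel, so add 'yay': 'oduyay'.

oduyay


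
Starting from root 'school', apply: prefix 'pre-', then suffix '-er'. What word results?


Step 1: Add prefix 'pre-' to 'school' = 'preschool'
Step 2: Add suffix '-er' to 'preschool' = 'preschooler'

preschooler


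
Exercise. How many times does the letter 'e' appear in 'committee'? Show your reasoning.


Letter 'e' in 'committee': found at position(s) 8, 9 = 2 occurrence(s).

2


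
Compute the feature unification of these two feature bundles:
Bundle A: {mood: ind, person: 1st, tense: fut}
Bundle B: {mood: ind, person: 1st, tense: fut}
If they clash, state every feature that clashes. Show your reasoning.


Compare features:
mood: A=ind vs B=ind -> unified: ind
person: A=1st vs B=1st -> unified: 1st
tense: A=fut vs B=fut -> unified: fut
No clashes found.

Unified: {mood: ind, person: 1st, tense: fut}


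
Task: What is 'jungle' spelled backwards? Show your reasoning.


Reverse 'jungle' character by character: 'elgnuj'.

elgnuj


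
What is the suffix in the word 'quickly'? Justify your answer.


The word 'quickly' = 'quick' (root) + '-ly' (suffix). The suffix is '-ly'.

ly


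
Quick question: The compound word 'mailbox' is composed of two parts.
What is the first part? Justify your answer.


Split 'mailbox' into 'mail' + 'box'. The first part is 'mail'.

mail


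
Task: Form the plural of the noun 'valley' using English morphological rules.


Apply rule: Add -s. 'valley' becomes 'valleys'.

valleys


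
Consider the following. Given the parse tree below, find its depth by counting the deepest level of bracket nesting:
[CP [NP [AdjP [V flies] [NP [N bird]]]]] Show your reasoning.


Count bracket nesting levels:
'[' at pos 0: depth = 1
'[' at pos 4: depth = 2
'[' at pos 8: depth = 3
'[' at pos 14: depth = 4
'[' at pos 24: depth = 4
'[' at pos 28: depth = 5
Maximum depth reached: 5

5


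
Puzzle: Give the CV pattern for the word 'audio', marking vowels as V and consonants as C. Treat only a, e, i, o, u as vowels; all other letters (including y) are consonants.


Letter mapping: a = V, u = V, d = C, i = V, o = V.

VVCVV


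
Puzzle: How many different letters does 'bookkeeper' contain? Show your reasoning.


Unique letters in 'bookkeeper': {b, e, k, o, p, r} = 6 distinct letters.

6


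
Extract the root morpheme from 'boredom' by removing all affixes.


Remove suffix '-dom' from 'boredom' to get root 'bore'.

bore


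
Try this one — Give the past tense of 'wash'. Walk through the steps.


Apply rule: Add -ed. 'wash' becomes 'washed'.

washed


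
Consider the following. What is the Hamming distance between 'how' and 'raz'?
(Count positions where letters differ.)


Alignment:
Position 1: 'h' vs 'r' = DIFFER
Position 2: 'o' vs 'a' = DIFFER
Position 3: 'w' vs 'z' = DIFFER
Total differences: 3

3


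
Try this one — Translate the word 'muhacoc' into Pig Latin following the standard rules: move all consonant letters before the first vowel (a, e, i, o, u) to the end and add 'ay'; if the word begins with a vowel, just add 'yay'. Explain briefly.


'muhacoc': move consonant cluster 'm' to end and add 'ay': 'uhacocmay'.

uhacocmay


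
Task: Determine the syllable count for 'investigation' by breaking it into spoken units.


Break 'investigation' into syllables: in-ves-ti-ga-tion -> in | ves | ti | ga | tion = 5 syllables

5 syllables


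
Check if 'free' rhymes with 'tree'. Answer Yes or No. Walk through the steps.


Rime (stressed vowel + following sounds) of 'free': -ee = /iː/
Rime of 'tree': -ee = /iː/
/iː/ and /iː/ are the same ending sound, so the words rhyme.

Yes


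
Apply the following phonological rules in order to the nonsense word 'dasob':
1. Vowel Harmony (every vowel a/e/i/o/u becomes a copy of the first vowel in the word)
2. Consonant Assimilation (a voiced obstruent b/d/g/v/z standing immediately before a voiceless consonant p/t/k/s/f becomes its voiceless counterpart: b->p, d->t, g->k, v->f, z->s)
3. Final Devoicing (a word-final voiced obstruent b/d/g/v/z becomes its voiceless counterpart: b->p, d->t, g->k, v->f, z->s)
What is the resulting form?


Starting form: 'dasob'
Rule 1: Vowel Harmony: all vowels become 'a' (matching first vowel). 'dasob' -> 'dasab'
Rule 2: Consonant Assimilation: no voiced obstruent (b/d/g/v/z) stands immediately before a voiceless consonant (p/t/k/s/f). No change.
Rule 3: Final Devoicing: word-final voiced obstruent 'b' becomes voiceless 'p'. 'dasab' -> 'dasap'
Final form: 'dasap'

dasap


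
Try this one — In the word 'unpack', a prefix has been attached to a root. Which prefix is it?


The word 'unpack' = 'un' (prefix) + 'pack' (root). The prefix is 'un'.

un


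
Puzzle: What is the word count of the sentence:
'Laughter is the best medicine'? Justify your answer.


Split into words: Laughter | is | the | best | medicine = 5 words.

5


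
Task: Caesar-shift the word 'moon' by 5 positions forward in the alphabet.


Shift each letter by 5: m -> r, o -> t, o -> t, n -> s. Result: 'rtts'.

rtts


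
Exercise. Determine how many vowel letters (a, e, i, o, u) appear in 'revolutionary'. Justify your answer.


Vowels in 'revolutionary': e, o, u, i, o, a = 6 vowels.

6


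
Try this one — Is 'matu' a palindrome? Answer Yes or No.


Forward: 'matu'
Reversed: 'utam'
They differ.

No


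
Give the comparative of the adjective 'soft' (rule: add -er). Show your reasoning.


Apply comparative formation (add -er): 'soft' -> 'softer'.

softer


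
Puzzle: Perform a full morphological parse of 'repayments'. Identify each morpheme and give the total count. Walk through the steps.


Step 1: Identify prefix: 're' (meaning: again)
Step 2: Identify root: 'pay'
Step 3: Identify suffix(es): 'ment, s'
Decomposition: re- (prefix: again) + pay (root) + -ment (suffix: action/result) + -s (plural)
Total morphemes: 4

4 morphemes (re- (prefix: again) + pay (root) + -ment (suffix: action/result) + -s (plural))


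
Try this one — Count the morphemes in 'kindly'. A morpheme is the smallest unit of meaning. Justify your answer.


Decomposition: kind (root) + -ly (suffix) = 2 morpheme(s)

2 morphemes


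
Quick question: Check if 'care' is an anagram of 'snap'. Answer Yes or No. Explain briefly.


Sorted letters of 'care': 'acer'
Sorted letters of 'snap': 'anps'
They do not match.

No


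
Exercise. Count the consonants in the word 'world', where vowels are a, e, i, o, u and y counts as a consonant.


Consonants in 'world': w, r, l, d = 4 consonants.

4


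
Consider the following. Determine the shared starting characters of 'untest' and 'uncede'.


Compare from the start: 2 characters match: 'un'. Mismatch at position 3: 't' vs 'c'.

un


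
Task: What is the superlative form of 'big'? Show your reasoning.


Apply superlative formation (double final consonant, add -est): 'big' -> 'biggest'.

biggest


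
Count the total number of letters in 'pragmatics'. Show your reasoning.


Spell out 'pragmatics' and number each letter: p(1), r(2), a(3), g(4), m(5), a(6), t(7), i(8), c(9), s(10). Total: 10 letters.

10


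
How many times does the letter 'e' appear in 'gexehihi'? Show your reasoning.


Letter 'e' in 'gexehihi': found at position(s) 2, 4 = 2 occurrence(s).

2


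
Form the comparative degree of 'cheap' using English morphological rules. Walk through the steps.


Apply comparative formation (add -er): 'cheap' -> 'cheaper'.

cheaper


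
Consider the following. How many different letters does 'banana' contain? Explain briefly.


Unique letters in 'banana': {a, b, n} = 3 distinct letters.

3


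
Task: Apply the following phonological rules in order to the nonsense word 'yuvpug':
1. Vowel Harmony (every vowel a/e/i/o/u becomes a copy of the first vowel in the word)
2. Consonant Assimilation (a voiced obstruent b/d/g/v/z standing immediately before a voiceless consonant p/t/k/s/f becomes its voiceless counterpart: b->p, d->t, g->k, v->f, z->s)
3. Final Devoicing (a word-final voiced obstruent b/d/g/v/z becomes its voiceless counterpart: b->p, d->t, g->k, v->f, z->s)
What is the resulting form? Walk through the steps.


Starting form: 'yuvpug'
Rule 1: Vowel Harmony: all vowels already match. No change.
Rule 2: Consonant Assimilation: voiced obstruent before voiceless consonant becomes voiceless ('vp' -> 'fp'). 'yuvpug' -> 'yufpug'
Rule 3: Final Devoicing: word-final voiced obstruent 'g' becomes voiceless 'k'. 'yufpug' -> 'yufpuk'
Final form: 'yufpuk'

yufpuk


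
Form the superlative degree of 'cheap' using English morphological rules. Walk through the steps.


Apply superlative formation (add -est): 'cheap' -> 'cheapest'.

cheapest


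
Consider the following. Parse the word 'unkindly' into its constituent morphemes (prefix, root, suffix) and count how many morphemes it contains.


Step 1: Identify prefix: 'un' (meaning: not/reverse)
Step 2: Identify root: 'kind'
Step 3: Identify suffix(es): 'ly'
Decomposition: un- (prefix: not/reverse) + kind (root) + -ly (suffix: in manner of)
Total morphemes: 3

3 morphemes (un- (prefix: not/reverse) + kind (root) + -ly (suffix: in manner of))


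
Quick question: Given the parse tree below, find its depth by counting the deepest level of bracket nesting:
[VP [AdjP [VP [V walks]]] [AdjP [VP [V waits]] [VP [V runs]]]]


Count bracket nesting levels:
'[' at pos 0: depth = 1
'[' at pos 4: depth = 2
'[' at pos 10: depth = 3
'[' at pos 14: depth = 4
'[' at pos 26: depth = 2
'[' at pos 32: depth = 3
'[' at pos 36: depth = 4
'[' at pos 47: depth = 3
'[' at pos 51: depth = 4
Maximum depth reached: 4

4


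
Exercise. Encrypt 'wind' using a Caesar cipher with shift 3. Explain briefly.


Shift each letter by 3: w -> z, i -> l, n -> q, d -> g. Result: 'zlqg'.

zlqg


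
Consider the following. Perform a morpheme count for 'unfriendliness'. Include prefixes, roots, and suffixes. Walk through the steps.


Decomposition: un- (prefix) + friend (root) + -ly (suffix) + -ness (suffix) = 4 morpheme(s)

4 morphemes


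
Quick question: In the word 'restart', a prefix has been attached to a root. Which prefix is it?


The word 'restart' = 're' (prefix) + 'start' (root). The prefix is 're'.

re


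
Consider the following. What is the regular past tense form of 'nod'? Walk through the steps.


Apply rule: Double final consonant and add -ed. 'nod' becomes 'nodded'.

nodded


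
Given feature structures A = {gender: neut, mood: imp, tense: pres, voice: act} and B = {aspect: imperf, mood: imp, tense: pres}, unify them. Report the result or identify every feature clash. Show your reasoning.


Compare features:
aspect: A=_ vs B=imperf -> unified: imperf
gender: A=neut vs B=_ -> unified: neut
mood: A=imp vs B=imp -> unified: imp
tense: A=pres vs B=pres -> unified: pres
voice: A=act vs B=_ -> unified: act
No clashes found.

Unified: {aspect: imperf, gender: neut, mood: imp, tense: pres, voice: act}


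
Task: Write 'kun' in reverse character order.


Reverse 'kun' character by character: 'nuk'.

nuk


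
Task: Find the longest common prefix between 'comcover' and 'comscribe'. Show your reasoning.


Compare from the start: 3 characters match: 'com'. Mismatch at position 4: 'c' vs 's'.

com


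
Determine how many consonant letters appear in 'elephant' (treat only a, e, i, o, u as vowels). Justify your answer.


Consonants in 'elephant': l, p, h, n, t = 5 consonants.

5


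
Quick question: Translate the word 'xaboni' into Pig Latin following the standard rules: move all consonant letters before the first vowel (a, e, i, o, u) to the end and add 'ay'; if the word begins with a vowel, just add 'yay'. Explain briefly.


'xaboni': move consonant cluster 'x' to end and add 'ay': 'abonixay'.

abonixay


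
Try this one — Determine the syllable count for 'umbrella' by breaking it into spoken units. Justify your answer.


Break 'umbrella' into syllables: um-brel-la -> um | brel | la = 3 syllables

3 syllables


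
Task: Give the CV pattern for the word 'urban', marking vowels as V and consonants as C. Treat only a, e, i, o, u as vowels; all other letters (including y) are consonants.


Letter mapping: u = V, r = C, b = C, a = V, n = C.

VCCVC


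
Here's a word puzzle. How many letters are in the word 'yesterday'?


Spell out 'yesterday' and number each letter: y(1), e(2), s(3), t(4), e(5), r(6), d(7), a(8), y(9). Total: 9 letters.

9


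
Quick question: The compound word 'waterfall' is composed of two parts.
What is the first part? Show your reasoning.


Split 'waterfall' into 'water' + 'fall'. The first part is 'water'.

water


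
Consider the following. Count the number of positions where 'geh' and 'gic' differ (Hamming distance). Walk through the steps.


Alignment:
Position 1: 'g' vs 'g' = match
Position 2: 'e' vs 'i' = DIFFER
Position 3: 'h' vs 'c' = DIFFER
Total differences: 2

2


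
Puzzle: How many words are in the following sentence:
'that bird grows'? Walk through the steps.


Split into words: that | bird | grows = 3 words.

3


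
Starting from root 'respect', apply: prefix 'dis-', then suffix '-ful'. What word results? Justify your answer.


Step 1: Add prefix 'dis-' to 'respect' = 'disrespect'
Step 2: Add suffix '-ful' to 'disrespect' = 'disrespectful'

disrespectful


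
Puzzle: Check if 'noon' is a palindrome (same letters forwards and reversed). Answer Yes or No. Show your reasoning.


Forward: 'noon'
Reversed: 'noon'
They are identical.

Yes


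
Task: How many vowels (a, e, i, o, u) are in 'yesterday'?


Vowels in 'yesterday': e, e, a = 3 vowels.

3


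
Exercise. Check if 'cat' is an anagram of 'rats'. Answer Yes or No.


Sorted letters of 'cat': 'act'
Sorted letters of 'rats': 'arst'
They do not match.

No


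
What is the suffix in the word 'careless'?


The word 'careless' = 'care' (root) + '-less' (suffix). The suffix is '-less'.

less


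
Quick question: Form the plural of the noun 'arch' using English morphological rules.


Apply rule: Add -es (sibilant/fricative ending). 'arch' becomes 'arches'.

arches


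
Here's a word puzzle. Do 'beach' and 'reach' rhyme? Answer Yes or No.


Rime (stressed vowel + following sounds) of 'beach': -each = /iːtʃ/
Rime of 'reach': -each = /iːtʃ/
/iːtʃ/ and /iːtʃ/ are the same ending sound, so the words rhyme.

Yes


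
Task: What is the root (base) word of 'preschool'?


Remove prefix 'pre' from 'preschool' to get root 'school'.

school


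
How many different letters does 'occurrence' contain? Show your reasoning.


Unique letters in 'occurrence': {c, e, n, o, r, u} = 6 distinct letters.

6


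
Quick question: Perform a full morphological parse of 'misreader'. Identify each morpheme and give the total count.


Step 1: Identify prefix: 'mis' (meaning: wrongly)
Step 2: Identify root: 'read'
Step 3: Identify suffix(es): 'er'
Decomposition: mis- (prefix: wrongly) + read (root) + -er (suffix: one who)
Total morphemes: 3

3 morphemes (mis- (prefix: wrongly) + read (root) + -er (suffix: one who))
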